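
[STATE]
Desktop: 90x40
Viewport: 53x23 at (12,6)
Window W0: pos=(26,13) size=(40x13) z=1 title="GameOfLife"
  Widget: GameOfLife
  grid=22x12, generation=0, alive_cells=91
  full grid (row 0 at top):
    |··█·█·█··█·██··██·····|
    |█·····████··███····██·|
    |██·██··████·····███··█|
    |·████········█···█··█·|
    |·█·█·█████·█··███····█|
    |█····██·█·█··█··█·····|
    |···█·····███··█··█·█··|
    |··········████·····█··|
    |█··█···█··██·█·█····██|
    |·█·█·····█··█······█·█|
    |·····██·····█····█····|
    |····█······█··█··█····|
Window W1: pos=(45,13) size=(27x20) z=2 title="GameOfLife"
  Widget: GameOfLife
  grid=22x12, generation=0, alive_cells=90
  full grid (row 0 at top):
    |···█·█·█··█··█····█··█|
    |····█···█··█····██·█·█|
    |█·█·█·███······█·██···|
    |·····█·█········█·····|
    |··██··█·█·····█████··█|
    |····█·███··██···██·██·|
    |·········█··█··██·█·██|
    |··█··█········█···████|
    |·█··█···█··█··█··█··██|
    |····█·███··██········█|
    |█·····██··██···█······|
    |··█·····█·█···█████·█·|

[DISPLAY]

                                                     
                                                     
                                                     
                                                     
                                                     
                                                     
                                                     
              ┏━━━━━━━━━━━━━━━━━━┏━━━━━━━━━━━━━━━━━━━
              ┃ GameOfLife       ┃ GameOfLife        
              ┠──────────────────┠───────────────────
              ┃Gen: 0            ┃Gen: 0             
              ┃██·██··████·····██┃···█·█·█··█··█····█
              ┃·████········█···█┃····█···█··█····██·
              ┃·█·█·█████·█··███·┃█·█·█·███······█·██
              ┃█····██·█·█··█··█·┃·····█·█········█··
              ┃···█·····███··█··█┃··██··█·█·····█████
              ┃··········████····┃····█·███··██···██·
              ┃█··█···█··██·█·█··┃·········█··█··██·█
              ┃·█·█·····█··█·····┃··█··█········█···█
              ┗━━━━━━━━━━━━━━━━━━┃·█··█···█··█··█··█·
                                 ┃····█·███··██······
                                 ┃█·····██··██···█···
                                 ┃··█·····█·█···█████


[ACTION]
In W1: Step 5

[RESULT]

                                                     
                                                     
                                                     
                                                     
                                                     
                                                     
                                                     
              ┏━━━━━━━━━━━━━━━━━━┏━━━━━━━━━━━━━━━━━━━
              ┃ GameOfLife       ┃ GameOfLife        
              ┠──────────────────┠───────────────────
              ┃Gen: 0            ┃Gen: 5             
              ┃██·██··████·····██┃········█·······███
              ┃·████········█···█┃·······█·█······███
              ┃·█·█·█████·█··███·┃······█············
              ┃█····██·█·█··█··█·┃······█·██·········
              ┃···█·····███··█··█┃······█···██·······
              ┃··········████····┃······█·█·███····██
              ┃█··█···█··██·█·█··┃·······█··███·····█
              ┃·█·█·····█··█·····┃···████···███······
              ┗━━━━━━━━━━━━━━━━━━┃···██·██··███···█··
                                 ┃···██·█····██······
                                 ┃··········██·███···
                                 ┃·····███···········


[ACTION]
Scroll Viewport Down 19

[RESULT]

              ┃██·██··████·····██┃········█·······███
              ┃·████········█···█┃·······█·█······███
              ┃·█·█·█████·█··███·┃······█············
              ┃█····██·█·█··█··█·┃······█·██·········
              ┃···█·····███··█··█┃······█···██·······
              ┃··········████····┃······█·█·███····██
              ┃█··█···█··██·█·█··┃·······█··███·····█
              ┃·█·█·····█··█·····┃···████···███······
              ┗━━━━━━━━━━━━━━━━━━┃···██·██··███···█··
                                 ┃···██·█····██······
                                 ┃··········██·███···
                                 ┃·····███···········
                                 ┃                   
                                 ┃                   
                                 ┃                   
                                 ┗━━━━━━━━━━━━━━━━━━━
                                                     
                                                     
                                                     
                                                     
                                                     
                                                     
                                                     


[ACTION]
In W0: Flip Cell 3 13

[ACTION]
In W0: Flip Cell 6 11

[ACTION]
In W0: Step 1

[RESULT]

              ┃█···███···█··█··██┃········█·······███
              ┃··················┃·······█·█······███
              ┃██·█····███···████┃······█············
              ┃··█··█·····█·█··██┃······█·██·········
              ┃··············█···┃······█···██·······
              ┃·············█····┃······█·█·███····██
              ┃··█······█···██···┃·······█··███·····█
              ┃··█·█·█···█·██····┃···████···███······
              ┗━━━━━━━━━━━━━━━━━━┃···██·██··███···█··
                                 ┃···██·█····██······
                                 ┃··········██·███···
                                 ┃·····███···········
                                 ┃                   
                                 ┃                   
                                 ┃                   
                                 ┗━━━━━━━━━━━━━━━━━━━
                                                     
                                                     
                                                     
                                                     
                                                     
                                                     
                                                     


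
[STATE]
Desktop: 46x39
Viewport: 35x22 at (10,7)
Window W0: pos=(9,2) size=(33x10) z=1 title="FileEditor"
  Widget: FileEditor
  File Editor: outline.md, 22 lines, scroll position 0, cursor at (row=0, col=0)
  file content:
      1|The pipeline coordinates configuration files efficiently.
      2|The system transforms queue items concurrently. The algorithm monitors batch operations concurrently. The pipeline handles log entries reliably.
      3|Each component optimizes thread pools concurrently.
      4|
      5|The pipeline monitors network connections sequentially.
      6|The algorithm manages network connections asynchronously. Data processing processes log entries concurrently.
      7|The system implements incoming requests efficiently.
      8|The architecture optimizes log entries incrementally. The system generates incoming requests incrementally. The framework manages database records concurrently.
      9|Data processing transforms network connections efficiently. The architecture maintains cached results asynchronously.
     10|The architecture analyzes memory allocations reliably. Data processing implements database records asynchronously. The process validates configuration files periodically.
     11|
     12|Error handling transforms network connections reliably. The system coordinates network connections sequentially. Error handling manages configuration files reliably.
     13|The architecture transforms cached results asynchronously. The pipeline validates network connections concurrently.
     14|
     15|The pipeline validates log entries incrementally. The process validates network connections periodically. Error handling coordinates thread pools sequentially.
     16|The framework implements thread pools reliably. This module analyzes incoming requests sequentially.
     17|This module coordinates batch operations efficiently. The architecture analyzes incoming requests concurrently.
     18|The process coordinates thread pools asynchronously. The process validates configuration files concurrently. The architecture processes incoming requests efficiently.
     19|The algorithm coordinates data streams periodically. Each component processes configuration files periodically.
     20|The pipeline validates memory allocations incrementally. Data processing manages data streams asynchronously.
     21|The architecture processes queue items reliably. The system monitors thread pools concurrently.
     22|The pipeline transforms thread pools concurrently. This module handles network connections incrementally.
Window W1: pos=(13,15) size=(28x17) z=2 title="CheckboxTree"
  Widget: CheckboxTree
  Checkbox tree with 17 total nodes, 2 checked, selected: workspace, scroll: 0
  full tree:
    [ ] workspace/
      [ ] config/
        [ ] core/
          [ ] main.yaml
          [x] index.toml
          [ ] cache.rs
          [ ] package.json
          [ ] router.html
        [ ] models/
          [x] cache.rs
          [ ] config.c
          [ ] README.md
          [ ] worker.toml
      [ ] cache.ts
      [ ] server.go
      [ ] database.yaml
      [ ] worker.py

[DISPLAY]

Each component optimizes threa░┃   
                              ░┃   
The pipeline monitors network ░┃   
The algorithm manages network ▼┃   
━━━━━━━━━━━━━━━━━━━━━━━━━━━━━━━┛   
                                   
                                   
                                   
   ┏━━━━━━━━━━━━━━━━━━━━━━━━━━┓    
   ┃ CheckboxTree             ┃    
   ┠──────────────────────────┨    
   ┃>[-] workspace/           ┃    
   ┃   [-] config/            ┃    
   ┃     [-] core/            ┃    
   ┃       [ ] main.yaml      ┃    
   ┃       [x] index.toml     ┃    
   ┃       [ ] cache.rs       ┃    
   ┃       [ ] package.json   ┃    
   ┃       [ ] router.html    ┃    
   ┃     [-] models/          ┃    
   ┃       [x] cache.rs       ┃    
   ┃       [ ] config.c       ┃    


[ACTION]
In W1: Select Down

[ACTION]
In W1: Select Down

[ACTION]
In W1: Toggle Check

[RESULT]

Each component optimizes threa░┃   
                              ░┃   
The pipeline monitors network ░┃   
The algorithm manages network ▼┃   
━━━━━━━━━━━━━━━━━━━━━━━━━━━━━━━┛   
                                   
                                   
                                   
   ┏━━━━━━━━━━━━━━━━━━━━━━━━━━┓    
   ┃ CheckboxTree             ┃    
   ┠──────────────────────────┨    
   ┃ [-] workspace/           ┃    
   ┃   [-] config/            ┃    
   ┃>    [x] core/            ┃    
   ┃       [x] main.yaml      ┃    
   ┃       [x] index.toml     ┃    
   ┃       [x] cache.rs       ┃    
   ┃       [x] package.json   ┃    
   ┃       [x] router.html    ┃    
   ┃     [-] models/          ┃    
   ┃       [x] cache.rs       ┃    
   ┃       [ ] config.c       ┃    


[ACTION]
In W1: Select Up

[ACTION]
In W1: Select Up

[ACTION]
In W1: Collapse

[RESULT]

Each component optimizes threa░┃   
                              ░┃   
The pipeline monitors network ░┃   
The algorithm manages network ▼┃   
━━━━━━━━━━━━━━━━━━━━━━━━━━━━━━━┛   
                                   
                                   
                                   
   ┏━━━━━━━━━━━━━━━━━━━━━━━━━━┓    
   ┃ CheckboxTree             ┃    
   ┠──────────────────────────┨    
   ┃>[-] workspace/           ┃    
   ┃                          ┃    
   ┃                          ┃    
   ┃                          ┃    
   ┃                          ┃    
   ┃                          ┃    
   ┃                          ┃    
   ┃                          ┃    
   ┃                          ┃    
   ┃                          ┃    
   ┃                          ┃    


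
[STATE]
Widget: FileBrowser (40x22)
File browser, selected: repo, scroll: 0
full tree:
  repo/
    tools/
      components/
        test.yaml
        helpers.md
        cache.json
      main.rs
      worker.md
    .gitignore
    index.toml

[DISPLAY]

> [-] repo/                             
    [+] tools/                          
    .gitignore                          
    index.toml                          
                                        
                                        
                                        
                                        
                                        
                                        
                                        
                                        
                                        
                                        
                                        
                                        
                                        
                                        
                                        
                                        
                                        
                                        


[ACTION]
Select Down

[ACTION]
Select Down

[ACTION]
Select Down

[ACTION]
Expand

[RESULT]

  [-] repo/                             
    [+] tools/                          
    .gitignore                          
  > index.toml                          
                                        
                                        
                                        
                                        
                                        
                                        
                                        
                                        
                                        
                                        
                                        
                                        
                                        
                                        
                                        
                                        
                                        
                                        


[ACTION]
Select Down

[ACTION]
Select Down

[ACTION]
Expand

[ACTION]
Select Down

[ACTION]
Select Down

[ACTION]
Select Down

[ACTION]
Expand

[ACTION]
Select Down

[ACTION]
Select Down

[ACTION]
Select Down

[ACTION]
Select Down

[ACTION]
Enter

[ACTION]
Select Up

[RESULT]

  [-] repo/                             
    [+] tools/                          
  > .gitignore                          
    index.toml                          
                                        
                                        
                                        
                                        
                                        
                                        
                                        
                                        
                                        
                                        
                                        
                                        
                                        
                                        
                                        
                                        
                                        
                                        


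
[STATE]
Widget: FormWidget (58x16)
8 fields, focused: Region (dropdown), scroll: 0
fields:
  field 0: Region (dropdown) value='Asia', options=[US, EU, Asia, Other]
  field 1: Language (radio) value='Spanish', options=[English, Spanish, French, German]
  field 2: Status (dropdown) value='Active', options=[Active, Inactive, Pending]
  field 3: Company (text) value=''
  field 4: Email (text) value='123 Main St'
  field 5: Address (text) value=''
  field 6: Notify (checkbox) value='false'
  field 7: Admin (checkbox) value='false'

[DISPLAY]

> Region:     [Asia                                     ▼]
  Language:   ( ) English  (●) Spanish  ( ) French  ( ) Ge
  Status:     [Active                                   ▼]
  Company:    [                                          ]
  Email:      [123 Main St                               ]
  Address:    [                                          ]
  Notify:     [ ]                                         
  Admin:      [ ]                                         
                                                          
                                                          
                                                          
                                                          
                                                          
                                                          
                                                          
                                                          


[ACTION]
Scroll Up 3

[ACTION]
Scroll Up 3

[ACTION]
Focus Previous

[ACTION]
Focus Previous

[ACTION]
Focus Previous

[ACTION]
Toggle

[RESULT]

  Region:     [Asia                                     ▼]
  Language:   ( ) English  (●) Spanish  ( ) French  ( ) Ge
  Status:     [Active                                   ▼]
  Company:    [                                          ]
  Email:      [123 Main St                               ]
> Address:    [                                          ]
  Notify:     [ ]                                         
  Admin:      [ ]                                         
                                                          
                                                          
                                                          
                                                          
                                                          
                                                          
                                                          
                                                          


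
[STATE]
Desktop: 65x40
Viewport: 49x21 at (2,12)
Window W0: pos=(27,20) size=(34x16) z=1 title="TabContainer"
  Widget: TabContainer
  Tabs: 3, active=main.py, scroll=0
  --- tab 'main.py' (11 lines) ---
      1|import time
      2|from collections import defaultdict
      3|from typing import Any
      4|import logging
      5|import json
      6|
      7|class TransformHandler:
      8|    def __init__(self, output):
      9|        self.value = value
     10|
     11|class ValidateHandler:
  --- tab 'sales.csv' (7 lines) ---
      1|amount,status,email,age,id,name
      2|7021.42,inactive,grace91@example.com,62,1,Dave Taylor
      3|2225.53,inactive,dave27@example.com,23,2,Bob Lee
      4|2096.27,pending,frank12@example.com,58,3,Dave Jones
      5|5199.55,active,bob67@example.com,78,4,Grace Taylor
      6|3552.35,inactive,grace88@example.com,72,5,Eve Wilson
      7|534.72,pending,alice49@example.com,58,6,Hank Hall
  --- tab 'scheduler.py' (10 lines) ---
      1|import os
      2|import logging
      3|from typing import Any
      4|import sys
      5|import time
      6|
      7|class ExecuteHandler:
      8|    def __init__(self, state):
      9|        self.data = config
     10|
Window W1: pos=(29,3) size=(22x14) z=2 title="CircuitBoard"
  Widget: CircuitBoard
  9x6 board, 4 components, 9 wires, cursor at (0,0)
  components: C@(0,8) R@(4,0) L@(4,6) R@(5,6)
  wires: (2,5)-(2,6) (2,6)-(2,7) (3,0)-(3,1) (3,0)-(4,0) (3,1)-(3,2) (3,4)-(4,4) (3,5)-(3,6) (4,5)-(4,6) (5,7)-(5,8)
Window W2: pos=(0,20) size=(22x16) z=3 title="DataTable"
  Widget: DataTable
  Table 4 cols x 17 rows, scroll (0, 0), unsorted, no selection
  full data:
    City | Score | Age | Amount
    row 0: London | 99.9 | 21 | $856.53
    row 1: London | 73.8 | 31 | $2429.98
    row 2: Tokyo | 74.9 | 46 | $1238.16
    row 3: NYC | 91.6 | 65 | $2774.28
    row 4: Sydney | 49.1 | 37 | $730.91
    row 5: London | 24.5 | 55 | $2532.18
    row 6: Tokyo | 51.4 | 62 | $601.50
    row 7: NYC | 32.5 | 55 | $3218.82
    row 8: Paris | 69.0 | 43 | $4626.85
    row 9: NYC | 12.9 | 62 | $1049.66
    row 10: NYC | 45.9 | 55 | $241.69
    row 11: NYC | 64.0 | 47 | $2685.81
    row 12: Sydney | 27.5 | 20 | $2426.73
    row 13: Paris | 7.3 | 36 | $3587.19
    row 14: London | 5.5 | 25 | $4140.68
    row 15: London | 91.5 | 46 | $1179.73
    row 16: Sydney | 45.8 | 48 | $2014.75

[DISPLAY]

                           ┃                    ┃
                           ┃3   · ─ · ─ ·       ┃
                           ┃    │               ┃
                           ┃4   R               ┃
                           ┗━━━━━━━━━━━━━━━━━━━━┛
                                                 
                                                 
                                                 
━━━━━━━━━━━━━━━━━━━┓     ┏━━━━━━━━━━━━━━━━━━━━━━━
DataTable          ┃     ┃ TabContainer          
───────────────────┨     ┠───────────────────────
ity  │Score│Age│Amo┃     ┃[main.py]│ sales.csv │ 
─────┼─────┼───┼───┃     ┃───────────────────────
ondon│99.9 │21 │$85┃     ┃import time            
ondon│73.8 │31 │$24┃     ┃from collections import
okyo │74.9 │46 │$12┃     ┃from typing import Any 
YC   │91.6 │65 │$27┃     ┃import logging         
ydney│49.1 │37 │$73┃     ┃import json            
ondon│24.5 │55 │$25┃     ┃                       
okyo │51.4 │62 │$60┃     ┃class TransformHandler:
YC   │32.5 │55 │$32┃     ┃    def __init__(self, 


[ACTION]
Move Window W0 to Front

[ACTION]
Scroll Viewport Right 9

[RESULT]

                  ┃                    ┃         
                  ┃3   · ─ · ─ ·       ┃         
                  ┃    │               ┃         
                  ┃4   R               ┃         
                  ┗━━━━━━━━━━━━━━━━━━━━┛         
                                                 
                                                 
                                                 
━━━━━━━━━━┓     ┏━━━━━━━━━━━━━━━━━━━━━━━━━━━━━━━━
          ┃     ┃ TabContainer                   
──────────┨     ┠────────────────────────────────
re│Age│Amo┃     ┃[main.py]│ sales.csv │ scheduler
──┼───┼───┃     ┃────────────────────────────────
9 │21 │$85┃     ┃import time                     
8 │31 │$24┃     ┃from collections import defaultd
9 │46 │$12┃     ┃from typing import Any          
6 │65 │$27┃     ┃import logging                  
1 │37 │$73┃     ┃import json                     
5 │55 │$25┃     ┃                                
4 │62 │$60┃     ┃class TransformHandler:         
5 │55 │$32┃     ┃    def __init__(self, output): 


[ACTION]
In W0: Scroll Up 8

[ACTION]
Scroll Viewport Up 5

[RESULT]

                  ┃0  [.]              ┃         
                  ┃                    ┃         
                  ┃1                   ┃         
                  ┃                    ┃         
                  ┃2                   ┃         
                  ┃                    ┃         
                  ┃3   · ─ · ─ ·       ┃         
                  ┃    │               ┃         
                  ┃4   R               ┃         
                  ┗━━━━━━━━━━━━━━━━━━━━┛         
                                                 
                                                 
                                                 
━━━━━━━━━━┓     ┏━━━━━━━━━━━━━━━━━━━━━━━━━━━━━━━━
          ┃     ┃ TabContainer                   
──────────┨     ┠────────────────────────────────
re│Age│Amo┃     ┃[main.py]│ sales.csv │ scheduler
──┼───┼───┃     ┃────────────────────────────────
9 │21 │$85┃     ┃import time                     
8 │31 │$24┃     ┃from collections import defaultd
9 │46 │$12┃     ┃from typing import Any          


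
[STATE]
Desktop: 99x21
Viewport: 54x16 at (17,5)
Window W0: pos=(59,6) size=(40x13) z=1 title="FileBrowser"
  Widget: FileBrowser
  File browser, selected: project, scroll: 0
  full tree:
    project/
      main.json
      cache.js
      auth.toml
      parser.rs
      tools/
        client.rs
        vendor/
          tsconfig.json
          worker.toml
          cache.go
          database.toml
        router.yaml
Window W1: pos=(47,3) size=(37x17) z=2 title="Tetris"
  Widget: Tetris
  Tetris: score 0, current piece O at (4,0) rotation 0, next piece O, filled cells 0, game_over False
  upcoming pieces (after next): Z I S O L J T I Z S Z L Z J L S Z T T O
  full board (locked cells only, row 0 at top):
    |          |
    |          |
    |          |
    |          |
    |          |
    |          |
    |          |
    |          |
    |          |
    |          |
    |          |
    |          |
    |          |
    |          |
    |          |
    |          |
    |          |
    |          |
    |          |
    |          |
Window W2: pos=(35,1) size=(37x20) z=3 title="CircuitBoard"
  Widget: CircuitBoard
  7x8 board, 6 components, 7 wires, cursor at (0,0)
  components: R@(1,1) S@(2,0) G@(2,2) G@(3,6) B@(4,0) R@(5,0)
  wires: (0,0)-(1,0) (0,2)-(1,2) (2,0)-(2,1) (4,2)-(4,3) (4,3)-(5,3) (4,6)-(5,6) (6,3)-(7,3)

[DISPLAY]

                  ┃0  [.]      ·                      
                  ┃    │       │                      
                  ┃1   ·   R   ·                      
                  ┃                                   
                  ┃2   S ─ ·   G                      
                  ┃                                   
                  ┃3                           G      
                  ┃                                   
                  ┃4   B       · ─ ·           ·      
                  ┃                │           │      
                  ┃5   R           ·           ·      
                  ┃                                   
                  ┃6               ·                  
                  ┃                │                  
                  ┃7               ·                  
                  ┗━━━━━━━━━━━━━━━━━━━━━━━━━━━━━━━━━━━


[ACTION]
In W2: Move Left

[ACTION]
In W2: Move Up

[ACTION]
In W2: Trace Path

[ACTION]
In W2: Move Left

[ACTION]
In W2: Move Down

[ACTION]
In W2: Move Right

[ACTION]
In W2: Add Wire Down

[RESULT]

                  ┃0   ·       ·                      
                  ┃    │       │                      
                  ┃1   ·  [R]  ·                      
                  ┃        │                          
                  ┃2   S ─ ·   G                      
                  ┃                                   
                  ┃3                           G      
                  ┃                                   
                  ┃4   B       · ─ ·           ·      
                  ┃                │           │      
                  ┃5   R           ·           ·      
                  ┃                                   
                  ┃6               ·                  
                  ┃                │                  
                  ┃7               ·                  
                  ┗━━━━━━━━━━━━━━━━━━━━━━━━━━━━━━━━━━━


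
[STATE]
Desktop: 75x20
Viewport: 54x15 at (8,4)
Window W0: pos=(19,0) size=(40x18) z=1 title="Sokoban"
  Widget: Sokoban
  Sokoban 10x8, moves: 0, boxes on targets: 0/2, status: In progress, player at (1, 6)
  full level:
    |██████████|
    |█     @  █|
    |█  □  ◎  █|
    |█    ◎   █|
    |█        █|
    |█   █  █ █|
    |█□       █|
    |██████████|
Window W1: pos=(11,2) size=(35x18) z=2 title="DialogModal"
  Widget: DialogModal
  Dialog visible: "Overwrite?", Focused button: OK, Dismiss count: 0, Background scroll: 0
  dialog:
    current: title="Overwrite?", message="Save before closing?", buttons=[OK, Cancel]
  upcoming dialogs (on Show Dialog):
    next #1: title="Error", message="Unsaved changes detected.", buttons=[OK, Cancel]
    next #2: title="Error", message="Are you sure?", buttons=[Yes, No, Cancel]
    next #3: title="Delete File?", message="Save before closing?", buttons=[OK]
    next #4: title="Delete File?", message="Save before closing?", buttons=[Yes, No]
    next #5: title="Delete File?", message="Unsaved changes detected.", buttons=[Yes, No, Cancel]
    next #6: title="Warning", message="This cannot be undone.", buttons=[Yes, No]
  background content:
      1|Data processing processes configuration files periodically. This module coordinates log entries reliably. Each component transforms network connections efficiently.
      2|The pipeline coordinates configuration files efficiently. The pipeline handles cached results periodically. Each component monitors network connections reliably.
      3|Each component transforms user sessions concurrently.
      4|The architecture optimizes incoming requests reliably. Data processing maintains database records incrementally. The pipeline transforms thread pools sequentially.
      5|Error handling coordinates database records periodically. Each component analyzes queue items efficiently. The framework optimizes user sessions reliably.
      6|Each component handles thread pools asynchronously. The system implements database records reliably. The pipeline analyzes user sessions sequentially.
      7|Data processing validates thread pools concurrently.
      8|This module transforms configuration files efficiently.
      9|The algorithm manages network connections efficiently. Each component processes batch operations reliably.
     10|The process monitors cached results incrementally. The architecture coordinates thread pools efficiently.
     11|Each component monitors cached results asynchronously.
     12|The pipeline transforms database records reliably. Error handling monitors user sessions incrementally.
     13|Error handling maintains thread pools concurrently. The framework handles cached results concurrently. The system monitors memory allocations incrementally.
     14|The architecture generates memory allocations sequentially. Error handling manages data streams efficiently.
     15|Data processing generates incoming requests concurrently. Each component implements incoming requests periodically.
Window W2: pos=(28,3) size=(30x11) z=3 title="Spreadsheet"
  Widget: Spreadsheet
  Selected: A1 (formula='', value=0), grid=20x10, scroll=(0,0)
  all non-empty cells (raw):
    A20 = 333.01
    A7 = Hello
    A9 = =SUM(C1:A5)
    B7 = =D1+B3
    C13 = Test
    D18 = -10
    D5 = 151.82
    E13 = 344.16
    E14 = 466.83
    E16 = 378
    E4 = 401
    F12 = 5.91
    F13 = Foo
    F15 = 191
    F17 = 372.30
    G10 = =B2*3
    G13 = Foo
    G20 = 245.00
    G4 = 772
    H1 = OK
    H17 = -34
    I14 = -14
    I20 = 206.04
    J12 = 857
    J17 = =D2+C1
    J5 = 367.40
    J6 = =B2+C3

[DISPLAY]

   ┠────────────────┃ Spreadsheet                ┃┃   
   ┃Data processing ┠────────────────────────────┨┃   
   ┃The pipeline coo┃A1:                         ┃┃   
   ┃Each component t┃       A       B       C    ┃┃   
   ┃The architecture┃----------------------------┃┃   
   ┃Erro┌───────────┃  1      [0]       0       0┃┃   
   ┃Each│      Overw┃  2        0       0       0┃┃   
   ┃Data│ Save befor┃  3        0       0       0┃┃   
   ┃This│    [OK]  C┃  4        0       0       0┃┃   
   ┃The └───────────┗━━━━━━━━━━━━━━━━━━━━━━━━━━━━┛┃   
   ┃The process monitors cached resul┃            ┃   
   ┃Each component monitors cached re┃            ┃   
   ┃The pipeline transforms database ┃            ┃   
   ┃Error handling maintains thread p┃━━━━━━━━━━━━┛   
   ┃The architecture generates memory┃                


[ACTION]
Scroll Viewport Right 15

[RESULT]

───────┃ Spreadsheet                ┃┃                
essing ┠────────────────────────────┨┃                
ine coo┃A1:                         ┃┃                
onent t┃       A       B       C    ┃┃                
tecture┃----------------------------┃┃                
───────┃  1      [0]       0       0┃┃                
  Overw┃  2        0       0       0┃┃                
e befor┃  3        0       0       0┃┃                
[OK]  C┃  4        0       0       0┃┃                
───────┗━━━━━━━━━━━━━━━━━━━━━━━━━━━━┛┃                
ss monitors cached resul┃            ┃                
onent monitors cached re┃            ┃                
ine transforms database ┃            ┃                
dling maintains thread p┃━━━━━━━━━━━━┛                
tecture generates memory┃                             


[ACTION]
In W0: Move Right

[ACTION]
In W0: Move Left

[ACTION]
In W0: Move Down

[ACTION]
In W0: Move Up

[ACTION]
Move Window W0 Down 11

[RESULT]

───────┃ Spreadsheet                ┃┨                
essing ┠────────────────────────────┨┃                
ine coo┃A1:                         ┃┃                
onent t┃       A       B       C    ┃┃                
tecture┃----------------------------┃┃                
───────┃  1      [0]       0       0┃┃                
  Overw┃  2        0       0       0┃┃                
e befor┃  3        0       0       0┃┃                
[OK]  C┃  4        0       0       0┃┃                
───────┗━━━━━━━━━━━━━━━━━━━━━━━━━━━━┛┃                
ss monitors cached resul┃            ┃                
onent monitors cached re┃            ┃                
ine transforms database ┃            ┃                
dling maintains thread p┃            ┃                
tecture generates memory┃            ┃                


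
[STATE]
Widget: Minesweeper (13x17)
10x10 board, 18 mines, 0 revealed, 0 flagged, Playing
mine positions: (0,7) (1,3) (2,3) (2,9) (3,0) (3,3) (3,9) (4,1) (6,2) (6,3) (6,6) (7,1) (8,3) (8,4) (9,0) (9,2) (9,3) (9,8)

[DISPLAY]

■■■■■■■■■■   
■■■■■■■■■■   
■■■■■■■■■■   
■■■■■■■■■■   
■■■■■■■■■■   
■■■■■■■■■■   
■■■■■■■■■■   
■■■■■■■■■■   
■■■■■■■■■■   
■■■■■■■■■■   
             
             
             
             
             
             
             


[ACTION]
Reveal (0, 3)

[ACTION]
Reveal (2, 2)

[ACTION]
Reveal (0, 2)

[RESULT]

■■11■■■■■■   
■■■■■■■■■■   
■■3■■■■■■■   
■■■■■■■■■■   
■■■■■■■■■■   
■■■■■■■■■■   
■■■■■■■■■■   
■■■■■■■■■■   
■■■■■■■■■■   
■■■■■■■■■■   
             
             
             
             
             
             
             


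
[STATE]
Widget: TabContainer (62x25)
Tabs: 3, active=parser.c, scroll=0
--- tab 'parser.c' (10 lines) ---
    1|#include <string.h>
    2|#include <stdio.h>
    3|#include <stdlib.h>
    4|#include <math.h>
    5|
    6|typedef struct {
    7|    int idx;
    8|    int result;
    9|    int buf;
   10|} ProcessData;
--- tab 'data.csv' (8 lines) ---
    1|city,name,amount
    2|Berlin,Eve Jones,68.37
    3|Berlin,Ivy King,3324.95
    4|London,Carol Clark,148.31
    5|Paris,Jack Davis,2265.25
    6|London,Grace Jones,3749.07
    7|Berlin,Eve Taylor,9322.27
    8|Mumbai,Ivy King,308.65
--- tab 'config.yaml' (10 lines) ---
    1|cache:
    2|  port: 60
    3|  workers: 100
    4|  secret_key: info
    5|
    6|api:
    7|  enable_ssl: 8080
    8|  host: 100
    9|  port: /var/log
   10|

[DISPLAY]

[parser.c]│ data.csv │ config.yaml                            
──────────────────────────────────────────────────────────────
#include <string.h>                                           
#include <stdio.h>                                            
#include <stdlib.h>                                           
#include <math.h>                                             
                                                              
typedef struct {                                              
    int idx;                                                  
    int result;                                               
    int buf;                                                  
} ProcessData;                                                
                                                              
                                                              
                                                              
                                                              
                                                              
                                                              
                                                              
                                                              
                                                              
                                                              
                                                              
                                                              
                                                              


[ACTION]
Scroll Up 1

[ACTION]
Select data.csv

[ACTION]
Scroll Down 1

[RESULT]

 parser.c │[data.csv]│ config.yaml                            
──────────────────────────────────────────────────────────────
Berlin,Eve Jones,68.37                                        
Berlin,Ivy King,3324.95                                       
London,Carol Clark,148.31                                     
Paris,Jack Davis,2265.25                                      
London,Grace Jones,3749.07                                    
Berlin,Eve Taylor,9322.27                                     
Mumbai,Ivy King,308.65                                        
                                                              
                                                              
                                                              
                                                              
                                                              
                                                              
                                                              
                                                              
                                                              
                                                              
                                                              
                                                              
                                                              
                                                              
                                                              
                                                              
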